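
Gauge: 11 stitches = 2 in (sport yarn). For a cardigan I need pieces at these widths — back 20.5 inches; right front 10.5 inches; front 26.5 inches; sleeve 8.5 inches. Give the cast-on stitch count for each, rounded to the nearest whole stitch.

Rate = 11/2 = 5.5 sts per in.
back: 20.5 × 5.5 = 112.75 → 113.
right front: 10.5 × 5.5 = 57.75 → 58.
front: 26.5 × 5.5 = 145.75 → 146.
sleeve: 8.5 × 5.5 = 46.75 → 47.

back 113; right front 58; front 146; sleeve 47.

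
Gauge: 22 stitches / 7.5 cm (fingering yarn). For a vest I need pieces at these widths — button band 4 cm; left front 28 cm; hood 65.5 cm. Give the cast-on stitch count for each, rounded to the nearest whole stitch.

button band 12; left front 82; hood 192.

Rate = 22/7.5 = 2.933 sts per cm.
button band: 4 × 2.933 = 11.73 → 12.
left front: 28 × 2.933 = 82.13 → 82.
hood: 65.5 × 2.933 = 192.13 → 192.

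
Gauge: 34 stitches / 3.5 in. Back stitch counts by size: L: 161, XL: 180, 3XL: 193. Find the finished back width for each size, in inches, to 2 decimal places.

34/3.5 = 9.714 sts per in.
L: 161 / 9.714 = 16.574 → 16.57 in.
XL: 180 / 9.714 = 18.529 → 18.53 in.
3XL: 193 / 9.714 = 19.868 → 19.87 in.

L 16.57 inches; XL 18.53 inches; 3XL 19.87 inches.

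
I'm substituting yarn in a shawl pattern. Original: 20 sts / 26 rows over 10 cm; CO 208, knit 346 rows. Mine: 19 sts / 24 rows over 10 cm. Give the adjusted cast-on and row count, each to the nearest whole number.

Stitches: 208 × 19/20 = 197.60 → 198.
Rows: 346 × 24/26 = 319.38 → 319.

Cast on 198 stitches; work 319 rows.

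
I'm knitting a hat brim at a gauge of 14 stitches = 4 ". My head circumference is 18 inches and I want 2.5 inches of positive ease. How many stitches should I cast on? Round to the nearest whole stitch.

CO 72 sts.

Finished = 18 + 2.5 = 20.5 in.
14 / 4 = 3.5 sts per inch.
20.50 × 3.5 = 71.75 sts.
→ 72 sts.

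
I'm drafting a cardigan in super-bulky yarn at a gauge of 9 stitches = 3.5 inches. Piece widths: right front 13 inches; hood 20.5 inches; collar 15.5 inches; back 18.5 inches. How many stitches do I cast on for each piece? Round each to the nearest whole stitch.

right front 33; hood 53; collar 40; back 48.

Rate = 9/3.5 = 2.571 sts per in.
right front: 13 × 2.571 = 33.43 → 33.
hood: 20.5 × 2.571 = 52.71 → 53.
collar: 15.5 × 2.571 = 39.86 → 40.
back: 18.5 × 2.571 = 47.57 → 48.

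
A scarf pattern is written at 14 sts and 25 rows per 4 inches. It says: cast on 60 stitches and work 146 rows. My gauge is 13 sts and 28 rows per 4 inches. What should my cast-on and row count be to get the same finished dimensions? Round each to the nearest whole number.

Stitches: 60 × 13/14 = 55.71 → 56.
Rows: 146 × 28/25 = 163.52 → 164.

Cast on 56 stitches; work 164 rows.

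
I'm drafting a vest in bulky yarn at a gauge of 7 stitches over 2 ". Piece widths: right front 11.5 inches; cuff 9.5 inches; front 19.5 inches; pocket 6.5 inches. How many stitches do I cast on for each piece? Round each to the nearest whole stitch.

Rate = 7/2 = 3.5 sts per in.
right front: 11.5 × 3.5 = 40.25 → 40.
cuff: 9.5 × 3.5 = 33.25 → 33.
front: 19.5 × 3.5 = 68.25 → 68.
pocket: 6.5 × 3.5 = 22.75 → 23.

right front 40; cuff 33; front 68; pocket 23.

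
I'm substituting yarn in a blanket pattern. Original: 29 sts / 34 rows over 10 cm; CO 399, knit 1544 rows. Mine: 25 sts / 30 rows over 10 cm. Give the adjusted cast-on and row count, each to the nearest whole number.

Cast on 344 stitches; work 1362 rows.

Stitches: 399 × 25/29 = 343.97 → 344.
Rows: 1544 × 30/34 = 1362.35 → 1362.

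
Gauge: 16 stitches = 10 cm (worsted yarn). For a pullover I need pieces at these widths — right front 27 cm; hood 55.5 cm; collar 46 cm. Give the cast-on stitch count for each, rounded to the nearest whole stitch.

Rate = 16/10 = 1.6 sts per cm.
right front: 27 × 1.6 = 43.20 → 43.
hood: 55.5 × 1.6 = 88.80 → 89.
collar: 46 × 1.6 = 73.60 → 74.

right front 43; hood 89; collar 74.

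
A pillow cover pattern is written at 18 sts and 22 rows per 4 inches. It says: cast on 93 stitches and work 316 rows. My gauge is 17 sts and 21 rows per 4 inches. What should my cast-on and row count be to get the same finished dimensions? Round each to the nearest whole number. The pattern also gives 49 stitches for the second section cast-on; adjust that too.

Cast on 88 stitches; work 302 rows; second section cast-on 46 stitches.

Stitches: 93 × 17/18 = 87.83 → 88.
Rows: 316 × 21/22 = 301.64 → 302.
second section cast-on: 49 × 17/18 = 46.28 → 46.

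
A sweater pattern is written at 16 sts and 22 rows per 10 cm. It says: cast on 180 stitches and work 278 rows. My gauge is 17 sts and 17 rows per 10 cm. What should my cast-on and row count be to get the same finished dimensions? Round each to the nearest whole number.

Stitches: 180 × 17/16 = 191.25 → 191.
Rows: 278 × 17/22 = 214.82 → 215.

Cast on 191 stitches; work 215 rows.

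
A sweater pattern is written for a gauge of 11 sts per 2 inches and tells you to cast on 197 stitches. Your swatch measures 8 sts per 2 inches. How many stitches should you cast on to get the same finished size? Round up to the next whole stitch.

144 stitches.

Scale factor = 8 / 11 = 0.727.
197 × 8 / 11 = 143.27 sts.
→ 144 sts.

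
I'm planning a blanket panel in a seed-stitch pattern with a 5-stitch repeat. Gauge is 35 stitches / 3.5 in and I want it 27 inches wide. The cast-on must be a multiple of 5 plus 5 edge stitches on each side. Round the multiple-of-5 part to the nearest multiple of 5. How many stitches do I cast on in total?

35 / 3.5 = 10 sts per inch.
27 × 10 = 270.00 sts.
Less 10 edge sts → 260.00 for the repeat.
Nearest multiple of 5: 260.
Add back 10 edge sts → 270.

270 stitches.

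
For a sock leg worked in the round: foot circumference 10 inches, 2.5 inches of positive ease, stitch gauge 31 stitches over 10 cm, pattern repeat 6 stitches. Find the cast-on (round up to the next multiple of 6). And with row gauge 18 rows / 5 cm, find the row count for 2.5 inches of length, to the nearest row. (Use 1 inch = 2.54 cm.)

Cast on 102 stitches; work 23 rows.

Finished = 10 + 2.5 = 12.5 inches.
12.5 inches × 2.54 = 31.75 cm.
31/10 = 3.1 sts per cm; 31.75 × 3.1 = 98.42 sts.
Next multiple of 6 → 102.
2.5 inches = 6.35 cm; × 3.6 = 22.86 → 23 rows.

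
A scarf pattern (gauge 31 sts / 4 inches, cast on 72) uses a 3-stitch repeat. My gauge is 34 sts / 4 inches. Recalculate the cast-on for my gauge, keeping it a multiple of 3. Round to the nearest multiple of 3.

72 × 34 / 31 = 78.97.
Nearest multiple of 3: 78.

CO 78 sts.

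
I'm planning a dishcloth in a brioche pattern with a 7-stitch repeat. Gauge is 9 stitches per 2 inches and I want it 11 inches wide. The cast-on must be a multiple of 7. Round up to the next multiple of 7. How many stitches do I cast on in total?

9 / 2 = 4.5 sts per inch.
11 × 4.5 = 49.50 sts.
Next multiple of 7: 56.

Cast on 56 stitches.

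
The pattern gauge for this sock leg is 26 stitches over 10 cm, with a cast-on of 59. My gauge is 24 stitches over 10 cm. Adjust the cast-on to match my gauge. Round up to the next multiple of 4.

Cast on 56 stitches.

Scale factor = 24 / 26 = 0.923.
59 × 24 / 26 = 54.46 sts.
→ 56 sts.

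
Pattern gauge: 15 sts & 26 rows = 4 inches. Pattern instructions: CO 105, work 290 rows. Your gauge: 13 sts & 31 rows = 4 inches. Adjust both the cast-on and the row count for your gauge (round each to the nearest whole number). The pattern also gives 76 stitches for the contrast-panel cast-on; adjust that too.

Stitches: 105 × 13/15 = 91.00 → 91.
Rows: 290 × 31/26 = 345.77 → 346.
contrast-panel cast-on: 76 × 13/15 = 65.87 → 66.

Cast on 91 stitches; work 346 rows; contrast-panel cast-on 66 stitches.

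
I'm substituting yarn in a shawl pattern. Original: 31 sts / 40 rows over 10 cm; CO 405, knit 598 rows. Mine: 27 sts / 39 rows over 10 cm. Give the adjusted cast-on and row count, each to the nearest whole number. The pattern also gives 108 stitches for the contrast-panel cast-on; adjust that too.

Cast on 353 stitches; work 583 rows; contrast-panel cast-on 94 stitches.

Stitches: 405 × 27/31 = 352.74 → 353.
Rows: 598 × 39/40 = 583.05 → 583.
contrast-panel cast-on: 108 × 27/31 = 94.06 → 94.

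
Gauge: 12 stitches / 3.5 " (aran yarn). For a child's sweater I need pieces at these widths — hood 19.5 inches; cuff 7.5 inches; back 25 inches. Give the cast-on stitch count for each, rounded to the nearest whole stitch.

Rate = 12/3.5 = 3.429 sts per in.
hood: 19.5 × 3.429 = 66.86 → 67.
cuff: 7.5 × 3.429 = 25.71 → 26.
back: 25 × 3.429 = 85.71 → 86.

hood 67; cuff 26; back 86.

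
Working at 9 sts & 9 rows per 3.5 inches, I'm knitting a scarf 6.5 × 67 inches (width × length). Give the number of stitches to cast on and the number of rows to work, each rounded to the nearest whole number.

Stitch gauge = 9/3.5 = 2.571 sts/in; 6.5 × 2.571 = 16.71 → 17 sts.
Row gauge = 9/3.5 = 2.571 rows/in; 67 × 2.571 = 172.29 → 172 rows.

Cast on 17 stitches and work 172 rows.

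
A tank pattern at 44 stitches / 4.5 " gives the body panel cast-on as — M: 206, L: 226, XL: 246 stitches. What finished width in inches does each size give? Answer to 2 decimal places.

44/4.5 = 9.778 sts per in.
M: 206 / 9.778 = 21.068 → 21.07 in.
L: 226 / 9.778 = 23.114 → 23.11 in.
XL: 246 / 9.778 = 25.159 → 25.16 in.

M 21.07 inches; L 23.11 inches; XL 25.16 inches.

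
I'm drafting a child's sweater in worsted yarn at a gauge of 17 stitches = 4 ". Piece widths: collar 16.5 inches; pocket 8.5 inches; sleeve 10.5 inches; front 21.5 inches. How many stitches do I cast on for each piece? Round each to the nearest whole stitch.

collar 70; pocket 36; sleeve 45; front 91.

Rate = 17/4 = 4.25 sts per in.
collar: 16.5 × 4.25 = 70.12 → 70.
pocket: 8.5 × 4.25 = 36.12 → 36.
sleeve: 10.5 × 4.25 = 44.62 → 45.
front: 21.5 × 4.25 = 91.38 → 91.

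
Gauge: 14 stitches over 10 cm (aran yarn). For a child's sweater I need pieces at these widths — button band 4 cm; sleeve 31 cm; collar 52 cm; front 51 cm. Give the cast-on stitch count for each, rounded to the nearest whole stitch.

button band 6; sleeve 43; collar 73; front 71.

Rate = 14/10 = 1.4 sts per cm.
button band: 4 × 1.4 = 5.60 → 6.
sleeve: 31 × 1.4 = 43.40 → 43.
collar: 52 × 1.4 = 72.80 → 73.
front: 51 × 1.4 = 71.40 → 71.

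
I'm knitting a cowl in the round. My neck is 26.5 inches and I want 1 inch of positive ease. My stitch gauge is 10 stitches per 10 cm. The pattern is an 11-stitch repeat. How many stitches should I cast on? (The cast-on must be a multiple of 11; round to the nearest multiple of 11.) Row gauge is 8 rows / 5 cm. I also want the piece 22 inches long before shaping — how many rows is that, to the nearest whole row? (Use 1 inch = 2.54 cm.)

Finished = 26.5 + 1 = 27.5 inches.
27.5 inches × 2.54 = 69.85 cm.
10/10 = 1 sts per cm; 69.85 × 1 = 69.85 sts.
Nearest multiple of 11 → 66.
22 inches = 55.88 cm; × 1.6 = 89.41 → 89 rows.

Cast on 66 stitches; work 89 rows.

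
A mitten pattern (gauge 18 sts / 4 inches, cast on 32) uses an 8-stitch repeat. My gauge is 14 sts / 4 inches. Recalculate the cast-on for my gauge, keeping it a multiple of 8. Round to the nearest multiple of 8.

32 × 14 / 18 = 24.89.
Nearest multiple of 8: 24.

CO 24 sts.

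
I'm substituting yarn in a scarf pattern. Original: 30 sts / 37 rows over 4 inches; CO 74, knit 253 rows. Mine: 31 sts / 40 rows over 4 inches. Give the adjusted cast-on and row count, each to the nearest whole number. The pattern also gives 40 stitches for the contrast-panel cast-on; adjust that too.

Cast on 76 stitches; work 274 rows; contrast-panel cast-on 41 stitches.

Stitches: 74 × 31/30 = 76.47 → 76.
Rows: 253 × 40/37 = 273.51 → 274.
contrast-panel cast-on: 40 × 31/30 = 41.33 → 41.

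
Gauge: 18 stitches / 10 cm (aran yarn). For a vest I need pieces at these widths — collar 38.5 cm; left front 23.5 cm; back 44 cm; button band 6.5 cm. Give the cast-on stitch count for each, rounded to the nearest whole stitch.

collar 69; left front 42; back 79; button band 12.

Rate = 18/10 = 1.8 sts per cm.
collar: 38.5 × 1.8 = 69.30 → 69.
left front: 23.5 × 1.8 = 42.30 → 42.
back: 44 × 1.8 = 79.20 → 79.
button band: 6.5 × 1.8 = 11.70 → 12.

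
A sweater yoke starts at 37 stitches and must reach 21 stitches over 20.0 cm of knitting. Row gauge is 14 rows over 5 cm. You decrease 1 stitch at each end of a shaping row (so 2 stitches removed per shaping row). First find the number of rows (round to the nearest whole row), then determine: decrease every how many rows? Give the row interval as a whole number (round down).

Rows = 20.0 × 2.8 = 56.0 → 56 rows.
Stitches to remove: 16 → 8 shaping rows (at 2 st each).
56 / 8 = 7.00 → every 7 rows.

Decrease every 7th row.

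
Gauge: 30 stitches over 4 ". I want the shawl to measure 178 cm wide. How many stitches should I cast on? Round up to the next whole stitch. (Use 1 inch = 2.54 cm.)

526 stitches.

178 cm = 70.08 in.
30 stitches / 4 in = 7.5 stitches per inch.
70.08 × 7.5 = 525.59 stitches.
Round up → 526.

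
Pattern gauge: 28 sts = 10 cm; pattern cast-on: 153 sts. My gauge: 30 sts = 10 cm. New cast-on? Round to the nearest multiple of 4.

CO 164 sts.

Scale factor = 30 / 28 = 1.071.
153 × 30 / 28 = 163.93 sts.
→ 164 sts.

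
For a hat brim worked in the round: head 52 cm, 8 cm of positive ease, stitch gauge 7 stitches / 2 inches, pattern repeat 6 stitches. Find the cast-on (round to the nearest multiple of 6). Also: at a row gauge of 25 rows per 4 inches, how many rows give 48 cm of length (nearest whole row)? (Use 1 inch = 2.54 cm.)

Cast on 84 stitches; work 118 rows.

Finished = 52 + 8 = 60 cm.
60 cm × 1/2.54 = 23.62 inches.
7/2 = 3.5 sts per in; 23.62 × 3.5 = 82.68 sts.
Nearest multiple of 6 → 84.
48 cm = 18.90 inches; × 6.25 = 118.11 → 118 rows.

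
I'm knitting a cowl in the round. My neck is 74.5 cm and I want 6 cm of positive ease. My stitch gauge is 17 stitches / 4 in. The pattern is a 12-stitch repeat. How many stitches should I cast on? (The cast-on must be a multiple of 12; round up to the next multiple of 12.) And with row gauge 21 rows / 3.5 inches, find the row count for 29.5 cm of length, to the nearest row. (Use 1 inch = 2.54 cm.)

Finished = 74.5 + 6 = 80.5 cm.
80.5 cm × 1/2.54 = 31.69 inches.
17/4 = 4.25 sts per in; 31.69 × 4.25 = 134.69 sts.
Next multiple of 12 → 144.
29.5 cm = 11.61 inches; × 6 = 69.69 → 70 rows.

Cast on 144 stitches; work 70 rows.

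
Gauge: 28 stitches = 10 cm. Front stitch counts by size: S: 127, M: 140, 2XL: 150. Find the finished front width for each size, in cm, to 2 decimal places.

28/10 = 2.8 sts per cm.
S: 127 / 2.8 = 45.357 → 45.36 cm.
M: 140 / 2.8 = 50.000 → 50.00 cm.
2XL: 150 / 2.8 = 53.571 → 53.57 cm.

S 45.36 cm; M 50.00 cm; 2XL 53.57 cm.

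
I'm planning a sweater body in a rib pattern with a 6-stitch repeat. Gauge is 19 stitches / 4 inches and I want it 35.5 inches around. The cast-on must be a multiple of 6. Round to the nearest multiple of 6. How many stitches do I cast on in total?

19 / 4 = 4.75 sts per inch.
35.5 × 4.75 = 168.62 sts.
Nearest multiple of 6: 168.

168 stitches.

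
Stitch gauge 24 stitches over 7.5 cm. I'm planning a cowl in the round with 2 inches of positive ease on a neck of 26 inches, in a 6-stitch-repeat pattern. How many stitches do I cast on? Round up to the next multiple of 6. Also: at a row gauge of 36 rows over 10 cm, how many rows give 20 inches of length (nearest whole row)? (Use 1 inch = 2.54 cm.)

Cast on 228 stitches; work 183 rows.

Finished = 26 + 2 = 28 inches.
28 inches × 2.54 = 71.12 cm.
24/7.5 = 3.2 sts per cm; 71.12 × 3.2 = 227.58 sts.
Next multiple of 6 → 228.
20 inches = 50.80 cm; × 3.6 = 182.88 → 183 rows.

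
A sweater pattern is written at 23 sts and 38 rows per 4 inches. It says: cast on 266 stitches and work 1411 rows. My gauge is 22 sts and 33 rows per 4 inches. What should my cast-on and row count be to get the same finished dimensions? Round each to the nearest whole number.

Stitches: 266 × 22/23 = 254.43 → 254.
Rows: 1411 × 33/38 = 1225.34 → 1225.

Cast on 254 stitches; work 1225 rows.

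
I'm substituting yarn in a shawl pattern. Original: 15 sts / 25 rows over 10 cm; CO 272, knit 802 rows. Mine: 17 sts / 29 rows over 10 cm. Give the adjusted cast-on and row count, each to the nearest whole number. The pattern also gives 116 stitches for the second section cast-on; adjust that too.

Stitches: 272 × 17/15 = 308.27 → 308.
Rows: 802 × 29/25 = 930.32 → 930.
second section cast-on: 116 × 17/15 = 131.47 → 131.

Cast on 308 stitches; work 930 rows; second section cast-on 131 stitches.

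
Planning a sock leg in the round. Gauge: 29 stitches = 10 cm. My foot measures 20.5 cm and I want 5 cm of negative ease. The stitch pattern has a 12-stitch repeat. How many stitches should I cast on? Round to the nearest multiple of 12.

Finished = 20.5 − 5 = 15.5 cm.
29 / 10 = 2.9 sts/cm.
15.5 × 2.9 = 44.95 sts.
Nearest multiple of 12: 48.

48 stitches.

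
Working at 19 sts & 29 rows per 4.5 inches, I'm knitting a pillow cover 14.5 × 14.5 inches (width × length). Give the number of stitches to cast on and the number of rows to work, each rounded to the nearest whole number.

Cast on 61 stitches and work 93 rows.

Stitch gauge = 19/4.5 = 4.222 sts/in; 14.5 × 4.222 = 61.22 → 61 sts.
Row gauge = 29/4.5 = 6.444 rows/in; 14.5 × 6.444 = 93.44 → 93 rows.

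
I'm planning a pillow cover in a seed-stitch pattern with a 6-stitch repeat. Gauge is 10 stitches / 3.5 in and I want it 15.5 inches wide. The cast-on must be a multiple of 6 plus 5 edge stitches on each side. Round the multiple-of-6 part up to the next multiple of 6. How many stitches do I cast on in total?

10 / 3.5 = 2.857 sts per inch.
15.5 × 2.857 = 44.29 sts.
Less 10 edge sts → 34.29 for the repeat.
Next multiple of 6: 36.
Add back 10 edge sts → 46.

46 stitches.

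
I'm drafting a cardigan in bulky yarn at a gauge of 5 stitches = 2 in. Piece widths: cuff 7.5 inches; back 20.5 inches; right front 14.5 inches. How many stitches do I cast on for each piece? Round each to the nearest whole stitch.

cuff 19; back 51; right front 36.

Rate = 5/2 = 2.5 sts per in.
cuff: 7.5 × 2.5 = 18.75 → 19.
back: 20.5 × 2.5 = 51.25 → 51.
right front: 14.5 × 2.5 = 36.25 → 36.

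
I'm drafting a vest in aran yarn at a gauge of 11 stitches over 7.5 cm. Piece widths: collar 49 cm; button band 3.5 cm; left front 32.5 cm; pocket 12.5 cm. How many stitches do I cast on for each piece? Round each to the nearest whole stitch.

collar 72; button band 5; left front 48; pocket 18.

Rate = 11/7.5 = 1.467 sts per cm.
collar: 49 × 1.467 = 71.87 → 72.
button band: 3.5 × 1.467 = 5.13 → 5.
left front: 32.5 × 1.467 = 47.67 → 48.
pocket: 12.5 × 1.467 = 18.33 → 18.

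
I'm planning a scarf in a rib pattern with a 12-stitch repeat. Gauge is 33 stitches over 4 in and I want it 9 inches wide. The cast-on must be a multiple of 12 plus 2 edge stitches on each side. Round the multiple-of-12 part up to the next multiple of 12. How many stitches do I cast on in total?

76 stitches.

33 / 4 = 8.25 sts per inch.
9 × 8.25 = 74.25 sts.
Less 4 edge sts → 70.25 for the repeat.
Next multiple of 12: 72.
Add back 4 edge sts → 76.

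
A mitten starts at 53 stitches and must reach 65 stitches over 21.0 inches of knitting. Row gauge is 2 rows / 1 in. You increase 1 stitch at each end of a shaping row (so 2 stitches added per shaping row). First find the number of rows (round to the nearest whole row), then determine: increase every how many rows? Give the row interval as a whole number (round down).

Increase every 7th row.

Rows = 21.0 × 2 = 42.0 → 42 rows.
Stitches to add: 12 → 6 shaping rows (at 2 st each).
42 / 6 = 7.00 → every 7 rows.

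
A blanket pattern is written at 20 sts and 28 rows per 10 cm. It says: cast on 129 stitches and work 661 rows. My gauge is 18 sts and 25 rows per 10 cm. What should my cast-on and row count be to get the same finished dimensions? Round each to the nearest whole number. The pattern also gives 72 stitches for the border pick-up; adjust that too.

Stitches: 129 × 18/20 = 116.10 → 116.
Rows: 661 × 25/28 = 590.18 → 590.
border pick-up: 72 × 18/20 = 64.80 → 65.

Cast on 116 stitches; work 590 rows; border pick-up 65 stitches.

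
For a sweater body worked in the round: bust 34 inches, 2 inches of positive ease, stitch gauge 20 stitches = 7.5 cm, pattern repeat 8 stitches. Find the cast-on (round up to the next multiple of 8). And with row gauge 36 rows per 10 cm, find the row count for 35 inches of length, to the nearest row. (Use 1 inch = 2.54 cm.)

Finished = 34 + 2 = 36 inches.
36 inches × 2.54 = 91.44 cm.
20/7.5 = 2.667 sts per cm; 91.44 × 2.667 = 243.84 sts.
Next multiple of 8 → 248.
35 inches = 88.90 cm; × 3.6 = 320.04 → 320 rows.

Cast on 248 stitches; work 320 rows.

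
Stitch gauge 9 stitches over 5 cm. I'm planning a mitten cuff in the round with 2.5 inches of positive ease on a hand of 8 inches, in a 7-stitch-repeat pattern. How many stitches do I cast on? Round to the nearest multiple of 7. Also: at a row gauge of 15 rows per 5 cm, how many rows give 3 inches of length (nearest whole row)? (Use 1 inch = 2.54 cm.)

Finished = 8 + 2.5 = 10.5 inches.
10.5 inches × 2.54 = 26.67 cm.
9/5 = 1.8 sts per cm; 26.67 × 1.8 = 48.01 sts.
Nearest multiple of 7 → 49.
3 inches = 7.62 cm; × 3 = 22.86 → 23 rows.

Cast on 49 stitches; work 23 rows.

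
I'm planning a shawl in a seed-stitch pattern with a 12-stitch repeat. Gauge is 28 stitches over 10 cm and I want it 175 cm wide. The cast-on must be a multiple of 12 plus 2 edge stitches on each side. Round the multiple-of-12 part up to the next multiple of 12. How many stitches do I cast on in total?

28 / 10 = 2.8 sts per cm.
175 × 2.8 = 490.00 sts.
Less 4 edge sts → 486.00 for the repeat.
Next multiple of 12: 492.
Add back 4 edge sts → 496.

Cast on 496 stitches.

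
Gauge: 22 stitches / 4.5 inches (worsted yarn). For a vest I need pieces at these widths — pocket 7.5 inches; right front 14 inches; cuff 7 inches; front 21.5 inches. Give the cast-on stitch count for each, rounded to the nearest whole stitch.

Rate = 22/4.5 = 4.889 sts per in.
pocket: 7.5 × 4.889 = 36.67 → 37.
right front: 14 × 4.889 = 68.44 → 68.
cuff: 7 × 4.889 = 34.22 → 34.
front: 21.5 × 4.889 = 105.11 → 105.

pocket 37; right front 68; cuff 34; front 105.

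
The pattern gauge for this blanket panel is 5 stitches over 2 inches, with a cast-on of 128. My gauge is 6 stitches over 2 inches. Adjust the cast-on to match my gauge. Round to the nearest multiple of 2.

Cast on 154 stitches.

Scale factor = 6 / 5 = 1.200.
128 × 6 / 5 = 153.60 sts.
→ 154 sts.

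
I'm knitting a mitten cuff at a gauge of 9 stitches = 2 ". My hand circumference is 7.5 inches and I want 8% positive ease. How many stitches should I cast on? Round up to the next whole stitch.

Finished = 7.5 × 1.08 = 8.10 in.
9 / 2 = 4.5 sts per inch.
8.10 × 4.5 = 36.45 sts.
→ 37 sts.

CO 37 sts.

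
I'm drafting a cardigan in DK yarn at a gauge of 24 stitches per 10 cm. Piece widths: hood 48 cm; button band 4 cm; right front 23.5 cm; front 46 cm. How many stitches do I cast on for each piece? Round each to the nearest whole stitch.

hood 115; button band 10; right front 56; front 110.

Rate = 24/10 = 2.4 sts per cm.
hood: 48 × 2.4 = 115.20 → 115.
button band: 4 × 2.4 = 9.60 → 10.
right front: 23.5 × 2.4 = 56.40 → 56.
front: 46 × 2.4 = 110.40 → 110.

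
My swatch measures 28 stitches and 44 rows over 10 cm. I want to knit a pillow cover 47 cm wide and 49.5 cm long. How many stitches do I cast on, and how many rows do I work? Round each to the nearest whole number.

Stitch gauge = 28/10 = 2.8 sts/cm; 47 × 2.8 = 131.60 → 132 sts.
Row gauge = 44/10 = 4.4 rows/cm; 49.5 × 4.4 = 217.80 → 218 rows.

Cast on 132 stitches and work 218 rows.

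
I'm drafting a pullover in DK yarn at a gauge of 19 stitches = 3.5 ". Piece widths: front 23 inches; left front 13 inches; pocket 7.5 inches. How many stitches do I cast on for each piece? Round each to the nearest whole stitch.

front 125; left front 71; pocket 41.

Rate = 19/3.5 = 5.429 sts per in.
front: 23 × 5.429 = 124.86 → 125.
left front: 13 × 5.429 = 70.57 → 71.
pocket: 7.5 × 5.429 = 40.71 → 41.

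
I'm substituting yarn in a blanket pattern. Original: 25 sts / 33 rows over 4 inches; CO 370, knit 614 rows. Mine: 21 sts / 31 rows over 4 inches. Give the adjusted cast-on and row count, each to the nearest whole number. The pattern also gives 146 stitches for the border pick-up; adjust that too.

Cast on 311 stitches; work 577 rows; border pick-up 123 stitches.

Stitches: 370 × 21/25 = 310.80 → 311.
Rows: 614 × 31/33 = 576.79 → 577.
border pick-up: 146 × 21/25 = 122.64 → 123.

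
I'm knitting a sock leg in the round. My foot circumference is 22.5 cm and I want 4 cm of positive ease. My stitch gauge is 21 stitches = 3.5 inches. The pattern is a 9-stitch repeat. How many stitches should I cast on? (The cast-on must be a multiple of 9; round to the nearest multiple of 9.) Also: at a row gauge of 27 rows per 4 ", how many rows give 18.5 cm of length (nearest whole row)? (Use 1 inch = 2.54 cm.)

Cast on 63 stitches; work 49 rows.

Finished = 22.5 + 4 = 26.5 cm.
26.5 cm × 1/2.54 = 10.43 inches.
21/3.5 = 6 sts per in; 10.43 × 6 = 62.60 sts.
Nearest multiple of 9 → 63.
18.5 cm = 7.28 inches; × 6.75 = 49.16 → 49 rows.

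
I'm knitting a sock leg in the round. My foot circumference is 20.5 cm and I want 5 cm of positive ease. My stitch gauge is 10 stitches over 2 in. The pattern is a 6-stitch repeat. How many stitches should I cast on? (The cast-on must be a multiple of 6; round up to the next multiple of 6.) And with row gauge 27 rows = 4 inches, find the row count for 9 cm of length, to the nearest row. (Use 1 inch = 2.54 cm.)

Finished = 20.5 + 5 = 25.5 cm.
25.5 cm × 1/2.54 = 10.04 inches.
10/2 = 5 sts per in; 10.04 × 5 = 50.20 sts.
Next multiple of 6 → 54.
9 cm = 3.54 inches; × 6.75 = 23.92 → 24 rows.

Cast on 54 stitches; work 24 rows.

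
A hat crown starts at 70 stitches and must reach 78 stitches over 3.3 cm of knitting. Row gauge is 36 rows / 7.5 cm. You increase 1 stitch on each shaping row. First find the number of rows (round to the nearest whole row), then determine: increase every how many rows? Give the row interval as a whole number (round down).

Increase every 2nd row.

Rows = 3.3 × 4.8 = 15.8 → 16 rows.
Stitches to add: 8 → 8 shaping rows (at 1 st each).
16 / 8 = 2.00 → every 2 rows.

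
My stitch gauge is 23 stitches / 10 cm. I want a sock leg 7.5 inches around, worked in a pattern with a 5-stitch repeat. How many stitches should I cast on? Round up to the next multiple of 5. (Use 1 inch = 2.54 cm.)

7.5 in = 7.5 × 2.54 = 19.05 cm.
23 / 10 = 2.3 sts/cm.
19.05 × 2.3 = 43.81 sts.
→ 45.

CO 45 sts.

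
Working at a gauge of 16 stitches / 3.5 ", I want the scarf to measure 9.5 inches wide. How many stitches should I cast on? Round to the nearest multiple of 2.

16 stitches / 3.5 in = 4.571 stitches per inch.
9.5 × 4.571 = 43.43 stitches.
Round to nearest multiple of 2 → 44.

44 stitches.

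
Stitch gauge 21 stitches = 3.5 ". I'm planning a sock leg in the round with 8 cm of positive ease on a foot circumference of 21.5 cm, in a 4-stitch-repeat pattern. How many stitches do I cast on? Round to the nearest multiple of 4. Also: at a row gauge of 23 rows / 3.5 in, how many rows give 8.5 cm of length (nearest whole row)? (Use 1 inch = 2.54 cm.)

Finished = 21.5 + 8 = 29.5 cm.
29.5 cm × 1/2.54 = 11.61 inches.
21/3.5 = 6 sts per in; 11.61 × 6 = 69.69 sts.
Nearest multiple of 4 → 68.
8.5 cm = 3.35 inches; × 6.571 = 21.99 → 22 rows.

Cast on 68 stitches; work 22 rows.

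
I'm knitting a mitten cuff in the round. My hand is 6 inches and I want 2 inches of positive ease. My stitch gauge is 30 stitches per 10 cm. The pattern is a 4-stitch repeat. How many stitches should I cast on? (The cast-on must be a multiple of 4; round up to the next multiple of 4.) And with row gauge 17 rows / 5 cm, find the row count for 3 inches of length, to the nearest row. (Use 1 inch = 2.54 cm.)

Finished = 6 + 2 = 8 inches.
8 inches × 2.54 = 20.32 cm.
30/10 = 3 sts per cm; 20.32 × 3 = 60.96 sts.
Next multiple of 4 → 64.
3 inches = 7.62 cm; × 3.4 = 25.91 → 26 rows.

Cast on 64 stitches; work 26 rows.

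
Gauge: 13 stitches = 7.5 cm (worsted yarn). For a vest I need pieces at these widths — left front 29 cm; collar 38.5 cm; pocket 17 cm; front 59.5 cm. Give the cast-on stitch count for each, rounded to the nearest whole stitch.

Rate = 13/7.5 = 1.733 sts per cm.
left front: 29 × 1.733 = 50.27 → 50.
collar: 38.5 × 1.733 = 66.73 → 67.
pocket: 17 × 1.733 = 29.47 → 29.
front: 59.5 × 1.733 = 103.13 → 103.

left front 50; collar 67; pocket 29; front 103.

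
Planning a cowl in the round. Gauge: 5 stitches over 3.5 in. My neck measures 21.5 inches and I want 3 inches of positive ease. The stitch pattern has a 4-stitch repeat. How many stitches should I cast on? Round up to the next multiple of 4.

Cast on 36 stitches.

Finished = 21.5 + 3 = 24.5 inches.
5 / 3.5 = 1.429 sts/in.
24.5 × 1.429 = 35.00 sts.
Next multiple of 4: 36.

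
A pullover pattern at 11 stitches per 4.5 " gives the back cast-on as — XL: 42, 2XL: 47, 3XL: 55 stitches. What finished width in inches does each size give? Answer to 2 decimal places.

XL 17.18 inches; 2XL 19.23 inches; 3XL 22.50 inches.

11/4.5 = 2.444 sts per in.
XL: 42 / 2.444 = 17.182 → 17.18 in.
2XL: 47 / 2.444 = 19.227 → 19.23 in.
3XL: 55 / 2.444 = 22.500 → 22.50 in.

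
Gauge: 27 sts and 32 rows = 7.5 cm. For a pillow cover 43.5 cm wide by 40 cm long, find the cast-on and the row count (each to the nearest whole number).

Cast on 157 stitches and work 171 rows.

Stitch gauge = 27/7.5 = 3.6 sts/cm; 43.5 × 3.6 = 156.60 → 157 sts.
Row gauge = 32/7.5 = 4.267 rows/cm; 40 × 4.267 = 170.67 → 171 rows.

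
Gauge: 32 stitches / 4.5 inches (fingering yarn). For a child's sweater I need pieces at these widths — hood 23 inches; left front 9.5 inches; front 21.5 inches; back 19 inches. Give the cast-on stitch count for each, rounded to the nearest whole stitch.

hood 164; left front 68; front 153; back 135.

Rate = 32/4.5 = 7.111 sts per in.
hood: 23 × 7.111 = 163.56 → 164.
left front: 9.5 × 7.111 = 67.56 → 68.
front: 21.5 × 7.111 = 152.89 → 153.
back: 19 × 7.111 = 135.11 → 135.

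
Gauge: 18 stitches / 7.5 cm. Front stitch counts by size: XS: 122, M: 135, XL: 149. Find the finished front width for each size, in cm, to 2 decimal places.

18/7.5 = 2.4 sts per cm.
XS: 122 / 2.4 = 50.833 → 50.83 cm.
M: 135 / 2.4 = 56.250 → 56.25 cm.
XL: 149 / 2.4 = 62.083 → 62.08 cm.

XS 50.83 cm; M 56.25 cm; XL 62.08 cm.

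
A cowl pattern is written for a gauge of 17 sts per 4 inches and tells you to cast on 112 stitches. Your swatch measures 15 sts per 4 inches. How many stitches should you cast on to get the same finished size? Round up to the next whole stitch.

Cast on 99 stitches.

Scale factor = 15 / 17 = 0.882.
112 × 15 / 17 = 98.82 sts.
→ 99 sts.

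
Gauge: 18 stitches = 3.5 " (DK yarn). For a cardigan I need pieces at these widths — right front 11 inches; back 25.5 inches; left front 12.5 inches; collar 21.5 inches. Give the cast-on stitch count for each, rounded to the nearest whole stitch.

Rate = 18/3.5 = 5.143 sts per in.
right front: 11 × 5.143 = 56.57 → 57.
back: 25.5 × 5.143 = 131.14 → 131.
left front: 12.5 × 5.143 = 64.29 → 64.
collar: 21.5 × 5.143 = 110.57 → 111.

right front 57; back 131; left front 64; collar 111.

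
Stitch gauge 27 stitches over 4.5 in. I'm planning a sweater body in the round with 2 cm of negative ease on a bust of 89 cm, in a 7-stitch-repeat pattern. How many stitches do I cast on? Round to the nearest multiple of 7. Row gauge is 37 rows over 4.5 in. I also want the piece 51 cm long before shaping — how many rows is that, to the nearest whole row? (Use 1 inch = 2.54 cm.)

Cast on 203 stitches; work 165 rows.

Finished = 89 − 2 = 87 cm.
87 cm × 1/2.54 = 34.25 inches.
27/4.5 = 6 sts per in; 34.25 × 6 = 205.51 sts.
Nearest multiple of 7 → 203.
51 cm = 20.08 inches; × 8.222 = 165.09 → 165 rows.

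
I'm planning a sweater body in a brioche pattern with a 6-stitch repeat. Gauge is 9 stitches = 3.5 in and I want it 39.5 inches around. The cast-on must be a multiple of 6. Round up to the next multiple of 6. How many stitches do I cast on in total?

9 / 3.5 = 2.571 sts per inch.
39.5 × 2.571 = 101.57 sts.
Next multiple of 6: 102.

CO 102 sts.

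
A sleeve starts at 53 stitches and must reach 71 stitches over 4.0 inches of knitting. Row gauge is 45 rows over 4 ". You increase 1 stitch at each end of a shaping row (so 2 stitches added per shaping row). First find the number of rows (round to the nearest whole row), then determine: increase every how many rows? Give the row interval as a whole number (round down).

Rows = 4.0 × 11.25 = 45.0 → 45 rows.
Stitches to add: 18 → 9 shaping rows (at 2 st each).
45 / 9 = 5.00 → every 5 rows.

Increase every 5th row.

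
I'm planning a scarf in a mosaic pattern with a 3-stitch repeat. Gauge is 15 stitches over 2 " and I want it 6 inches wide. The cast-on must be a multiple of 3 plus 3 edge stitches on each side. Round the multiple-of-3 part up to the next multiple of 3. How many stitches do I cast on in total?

15 / 2 = 7.5 sts per inch.
6 × 7.5 = 45.00 sts.
Less 6 edge sts → 39.00 for the repeat.
Next multiple of 3: 39.
Add back 6 edge sts → 45.

Cast on 45 stitches.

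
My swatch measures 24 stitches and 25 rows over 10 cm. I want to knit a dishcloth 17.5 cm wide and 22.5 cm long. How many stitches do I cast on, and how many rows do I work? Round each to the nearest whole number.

Cast on 42 stitches and work 56 rows.

Stitch gauge = 24/10 = 2.4 sts/cm; 17.5 × 2.4 = 42.00 → 42 sts.
Row gauge = 25/10 = 2.5 rows/cm; 22.5 × 2.5 = 56.25 → 56 rows.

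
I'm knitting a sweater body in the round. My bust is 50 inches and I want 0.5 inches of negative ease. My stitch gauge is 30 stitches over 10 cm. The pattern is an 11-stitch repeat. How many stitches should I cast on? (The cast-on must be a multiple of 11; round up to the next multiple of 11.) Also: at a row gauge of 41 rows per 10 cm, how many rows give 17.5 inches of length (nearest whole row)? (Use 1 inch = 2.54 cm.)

Finished = 50 − 0.5 = 49.5 inches.
49.5 inches × 2.54 = 125.73 cm.
30/10 = 3 sts per cm; 125.73 × 3 = 377.19 sts.
Next multiple of 11 → 385.
17.5 inches = 44.45 cm; × 4.1 = 182.25 → 182 rows.

Cast on 385 stitches; work 182 rows.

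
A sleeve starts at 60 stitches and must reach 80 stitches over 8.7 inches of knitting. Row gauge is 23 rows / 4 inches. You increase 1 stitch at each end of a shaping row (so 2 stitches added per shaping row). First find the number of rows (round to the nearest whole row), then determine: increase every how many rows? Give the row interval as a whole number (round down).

Increase every 5th row.

Rows = 8.7 × 5.75 = 50.0 → 50 rows.
Stitches to add: 20 → 10 shaping rows (at 2 st each).
50 / 10 = 5.00 → every 5 rows.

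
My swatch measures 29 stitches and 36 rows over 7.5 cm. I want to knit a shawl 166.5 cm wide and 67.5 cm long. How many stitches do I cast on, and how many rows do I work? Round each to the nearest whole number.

Stitch gauge = 29/7.5 = 3.867 sts/cm; 166.5 × 3.867 = 643.80 → 644 sts.
Row gauge = 36/7.5 = 4.8 rows/cm; 67.5 × 4.8 = 324.00 → 324 rows.

Cast on 644 stitches and work 324 rows.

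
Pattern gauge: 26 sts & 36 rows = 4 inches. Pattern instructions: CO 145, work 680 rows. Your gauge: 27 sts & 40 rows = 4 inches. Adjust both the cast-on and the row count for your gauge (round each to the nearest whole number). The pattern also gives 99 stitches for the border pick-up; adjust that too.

Cast on 151 stitches; work 756 rows; border pick-up 103 stitches.

Stitches: 145 × 27/26 = 150.58 → 151.
Rows: 680 × 40/36 = 755.56 → 756.
border pick-up: 99 × 27/26 = 102.81 → 103.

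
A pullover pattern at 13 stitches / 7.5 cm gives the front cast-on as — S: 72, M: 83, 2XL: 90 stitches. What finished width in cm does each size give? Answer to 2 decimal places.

13/7.5 = 1.733 sts per cm.
S: 72 / 1.733 = 41.538 → 41.54 cm.
M: 83 / 1.733 = 47.885 → 47.88 cm.
2XL: 90 / 1.733 = 51.923 → 51.92 cm.

S 41.54 cm; M 47.88 cm; 2XL 51.92 cm.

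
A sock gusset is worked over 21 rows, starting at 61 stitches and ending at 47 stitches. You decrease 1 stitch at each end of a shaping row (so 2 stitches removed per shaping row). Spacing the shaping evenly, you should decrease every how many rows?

Decrease every 3rd row.

Stitches to remove: |47 − 61| = 14.
Shaping rows needed: 14 / 2 = 7.
21 rows / 7 = every 3 rows.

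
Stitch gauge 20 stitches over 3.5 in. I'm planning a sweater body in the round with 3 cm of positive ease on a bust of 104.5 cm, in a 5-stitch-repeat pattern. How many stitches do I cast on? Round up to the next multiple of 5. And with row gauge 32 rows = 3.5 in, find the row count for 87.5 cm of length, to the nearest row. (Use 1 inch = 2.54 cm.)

Cast on 245 stitches; work 315 rows.

Finished = 104.5 + 3 = 107.5 cm.
107.5 cm × 1/2.54 = 42.32 inches.
20/3.5 = 5.714 sts per in; 42.32 × 5.714 = 241.84 sts.
Next multiple of 5 → 245.
87.5 cm = 34.45 inches; × 9.143 = 314.96 → 315 rows.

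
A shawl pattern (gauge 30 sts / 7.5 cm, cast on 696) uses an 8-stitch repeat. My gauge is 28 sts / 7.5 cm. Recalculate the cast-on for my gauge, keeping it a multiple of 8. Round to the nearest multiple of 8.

Cast on 648 stitches.

696 × 28 / 30 = 649.60.
Nearest multiple of 8: 648.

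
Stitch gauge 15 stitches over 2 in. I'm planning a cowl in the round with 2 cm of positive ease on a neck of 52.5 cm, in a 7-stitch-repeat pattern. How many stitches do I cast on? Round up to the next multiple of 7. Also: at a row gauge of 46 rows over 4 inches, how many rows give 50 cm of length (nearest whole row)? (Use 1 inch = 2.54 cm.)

Finished = 52.5 + 2 = 54.5 cm.
54.5 cm × 1/2.54 = 21.46 inches.
15/2 = 7.5 sts per in; 21.46 × 7.5 = 160.93 sts.
Next multiple of 7 → 161.
50 cm = 19.69 inches; × 11.5 = 226.38 → 226 rows.

Cast on 161 stitches; work 226 rows.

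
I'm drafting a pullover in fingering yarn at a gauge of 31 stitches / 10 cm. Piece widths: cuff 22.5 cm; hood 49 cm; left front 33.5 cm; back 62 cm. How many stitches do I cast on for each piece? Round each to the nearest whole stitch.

Rate = 31/10 = 3.1 sts per cm.
cuff: 22.5 × 3.1 = 69.75 → 70.
hood: 49 × 3.1 = 151.90 → 152.
left front: 33.5 × 3.1 = 103.85 → 104.
back: 62 × 3.1 = 192.20 → 192.

cuff 70; hood 152; left front 104; back 192.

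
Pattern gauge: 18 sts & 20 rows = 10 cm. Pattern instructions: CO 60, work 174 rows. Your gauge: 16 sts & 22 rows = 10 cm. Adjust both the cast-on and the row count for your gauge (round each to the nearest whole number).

Cast on 53 stitches; work 191 rows.

Stitches: 60 × 16/18 = 53.33 → 53.
Rows: 174 × 22/20 = 191.40 → 191.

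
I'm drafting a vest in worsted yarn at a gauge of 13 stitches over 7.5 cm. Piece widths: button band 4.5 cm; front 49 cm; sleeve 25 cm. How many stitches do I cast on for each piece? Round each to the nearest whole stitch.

Rate = 13/7.5 = 1.733 sts per cm.
button band: 4.5 × 1.733 = 7.80 → 8.
front: 49 × 1.733 = 84.93 → 85.
sleeve: 25 × 1.733 = 43.33 → 43.

button band 8; front 85; sleeve 43.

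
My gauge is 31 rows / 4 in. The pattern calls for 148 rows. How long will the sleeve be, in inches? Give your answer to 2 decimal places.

31 rows / 4 inch = 7.75 rows per inch.
148 / 7.75 = 19.097 inches.

19.10 inches.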